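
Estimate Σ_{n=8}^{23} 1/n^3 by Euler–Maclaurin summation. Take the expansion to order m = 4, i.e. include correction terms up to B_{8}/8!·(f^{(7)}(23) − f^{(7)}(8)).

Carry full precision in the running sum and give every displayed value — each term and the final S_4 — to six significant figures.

S_4 ≈ 0.00794481

The integral term ∫_8^23 1/x^3 dx = 0.00686732.
Endpoint term: (f(8) + f(23))/2 = (0.00195312 + 8.21895e-05)/2 = 0.00101766.
Running total after boundary: 0.00788498.
Order-1 term: 1/12 · (-1.07204e-05 − (-0.000732422)) = 6.01418e-05.
Running total after k=1: 0.00794512.
Order-2 term: −1/720 · (-4.05307e-07 − (-0.000228882)) = -3.17329e-07.
Running total after k=2: 0.00794480.
Order-3 term: 1/30240 · (-3.21794e-08 − (-0.000150204)) = 4.96599e-09.
Running total after k=3: 0.00794481.
Order-4 term: −1/1209600 · (-4.37980e-09 − (-0.000168979)) = -1.39695e-10.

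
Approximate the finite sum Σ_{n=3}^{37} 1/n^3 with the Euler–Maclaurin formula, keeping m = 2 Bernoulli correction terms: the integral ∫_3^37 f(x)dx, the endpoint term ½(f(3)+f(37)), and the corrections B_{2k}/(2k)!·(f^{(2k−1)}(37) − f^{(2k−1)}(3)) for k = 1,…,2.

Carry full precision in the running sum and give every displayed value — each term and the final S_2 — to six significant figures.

S_2 ≈ 0.0766907

Integral: ∫_3^37 1/x^3 dx = 0.0551903.
½[f(3) + f(37)] = ½[0.0370370 + 1.97422e-05] = 0.0185284.
So far: 0.0737187.
Correction k=1: B_{2}/2! · (f^{(1)}(37) − f^{(1)}(3)) = 1/12 · (-1.60072e-06 − (-0.0370370)) = 0.00308629.
Running total after k=1: 0.0768050.
Correction k=2: B_{4}/4! · (f^{(3)}(37) − f^{(3)}(3)) = −1/720 · (-2.33852e-08 − (-0.0823045)) = -0.000114312.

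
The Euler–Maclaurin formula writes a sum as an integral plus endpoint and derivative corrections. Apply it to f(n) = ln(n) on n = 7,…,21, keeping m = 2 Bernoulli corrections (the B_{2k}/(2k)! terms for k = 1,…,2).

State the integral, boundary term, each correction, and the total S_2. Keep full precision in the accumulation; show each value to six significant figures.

Integral: ∫_7^21 ln(x) dx = 36.3136.
½[f(7) + f(21)] = ½[1.94591 + 3.04452] = 2.49522.
Integral + boundary = 38.8088.
Order-1 term: 1/12 · (0.0476190 − 0.142857) = -0.00793651.
Partial sum through k=1: 38.8009.
Order-2 term: −1/720 · (0.000215959 − 0.00583090) = 7.79853e-06.

S_2 ≈ 38.8009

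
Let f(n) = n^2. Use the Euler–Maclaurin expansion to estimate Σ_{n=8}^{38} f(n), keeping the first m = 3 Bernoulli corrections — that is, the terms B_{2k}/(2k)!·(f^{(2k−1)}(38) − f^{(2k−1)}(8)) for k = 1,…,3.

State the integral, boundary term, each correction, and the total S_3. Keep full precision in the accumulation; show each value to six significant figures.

S_3 ≈ 18879.0

The integral term ∫_8^38 x^2 dx = 18120.0.
Endpoint term: (f(8) + f(38))/2 = (64.0000 + 1444.00)/2 = 754.000.
Running total after boundary: 18874.0.
Correction k=1: B_{2}/2! · (f^{(1)}(38) − f^{(1)}(8)) = 1/12 · (76.0000 − 16.0000) = 5.00000.
Running total after k=1: 18879.0.
Correction k=2: B_{4}/4! · (f^{(3)}(38) − f^{(3)}(8)) = −1/720 · (0.00000 − 0.00000) = 0.00000.
Running total after k=2: 18879.0.
Correction k=3: B_{6}/6! · (f^{(5)}(38) − f^{(5)}(8)) = 1/30240 · (0.00000 − 0.00000) = 0.00000.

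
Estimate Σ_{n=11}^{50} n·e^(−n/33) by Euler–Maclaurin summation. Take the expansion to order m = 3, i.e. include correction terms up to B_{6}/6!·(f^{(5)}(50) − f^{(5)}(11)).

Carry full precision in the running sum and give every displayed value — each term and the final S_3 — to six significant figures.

∫_11^50 x·e^(−x/33) dx evaluates to 438.440.
Endpoint term: (f(11) + f(50))/2 = (7.88184 + 10.9887)/2 = 9.43529.
Running total after boundary: 447.875.
k=1: B_{2}/(2)! × [f^{(1)}(50) − f^{(1)}(11)] = 1/12 × (-0.113217 − 0.477688) = -0.0492421.
Running total after k=1: 447.826.
k=2: B_{4}/(4)! × [f^{(3)}(50) − f^{(3)}(11)] = −1/720 × (0.000299662 − 0.00175459) = 2.02073e-06.
Running total after k=2: 447.826.
k=3: B_{6}/(6)! × [f^{(5)}(50) − f^{(5)}(11)] = 1/30240 × (6.45812e-07 − 2.81959e-06) = -7.18842e-11.

S_3 ≈ 447.826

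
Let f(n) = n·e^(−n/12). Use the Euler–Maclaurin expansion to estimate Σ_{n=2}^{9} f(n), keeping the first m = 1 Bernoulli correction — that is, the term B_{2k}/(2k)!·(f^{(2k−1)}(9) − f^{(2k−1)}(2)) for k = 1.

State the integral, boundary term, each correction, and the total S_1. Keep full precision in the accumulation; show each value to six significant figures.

The integral term ∫_2^9 x·e^(−x/12) dx = 23.1726.
Endpoint term: (f(2) + f(9))/2 = (1.69296 + 4.25130)/2 = 2.97213.
Running total after boundary: 26.1447.
k=1: B_{2}/(2)! × [f^{(1)}(9) − f^{(1)}(2)] = 1/12 × (0.118092 − 0.705401) = -0.0489425.

S_1 ≈ 26.0957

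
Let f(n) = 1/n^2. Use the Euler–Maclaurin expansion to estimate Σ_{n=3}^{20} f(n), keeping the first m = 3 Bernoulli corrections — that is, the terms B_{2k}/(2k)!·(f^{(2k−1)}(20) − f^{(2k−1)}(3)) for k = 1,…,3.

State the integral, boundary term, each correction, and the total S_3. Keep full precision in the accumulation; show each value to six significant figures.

S_3 ≈ 0.346165

The integral term ∫_3^20 1/x^2 dx = 0.283333.
Endpoint term: (f(3) + f(20))/2 = (0.111111 + 0.00250000)/2 = 0.0568056.
Running total after boundary: 0.340139.
Order-1 term: 1/12 · (-0.000250000 − (-0.0740741)) = 0.00615201.
Partial sum through k=1: 0.346291.
Order-2 term: −1/720 · (-7.50000e-06 − (-0.0987654)) = -0.000137164.
Partial sum through k=2: 0.346154.
Order-3 term: 1/30240 · (-5.62500e-07 − (-0.329218)) = 1.08868e-05.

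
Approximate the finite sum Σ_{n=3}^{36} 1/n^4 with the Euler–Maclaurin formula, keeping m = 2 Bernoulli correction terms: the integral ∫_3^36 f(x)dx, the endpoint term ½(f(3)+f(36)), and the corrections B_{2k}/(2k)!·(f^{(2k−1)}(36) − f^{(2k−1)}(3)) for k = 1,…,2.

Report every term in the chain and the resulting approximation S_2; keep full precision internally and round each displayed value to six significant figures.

The integral term ∫_3^36 1/x^4 dx = 0.0123385.
Boundary: ½(f(3) + f(36)) = ½(0.0123457 + 5.95374e-07) = 0.00617314.
Running total after boundary: 0.0185117.
Correction k=1: B_{2}/2! · (f^{(1)}(36) − f^{(1)}(3)) = 1/12 · (-6.61527e-08 − (-0.0164609)) = 0.00137174.
After k=1: 0.0198834.
Correction k=2: B_{4}/4! · (f^{(3)}(36) − f^{(3)}(3)) = −1/720 · (-1.53131e-09 − (-0.0548697)) = -7.62079e-05.

S_2 ≈ 0.0198072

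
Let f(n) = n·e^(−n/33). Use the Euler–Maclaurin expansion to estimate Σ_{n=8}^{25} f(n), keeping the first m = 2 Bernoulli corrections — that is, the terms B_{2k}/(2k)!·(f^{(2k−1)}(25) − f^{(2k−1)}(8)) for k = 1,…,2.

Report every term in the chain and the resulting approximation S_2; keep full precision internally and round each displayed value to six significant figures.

S_2 ≈ 173.403

∫_8^25 x·e^(−x/33) dx evaluates to 164.444.
Endpoint term: (f(8) + f(25))/2 = (6.27779 + 11.7200)/2 = 8.99891.
So far: 173.443.
Correction k=1: B_{2}/2! · (f^{(1)}(25) − f^{(1)}(8)) = 1/12 · (0.113649 − 0.594487) = -0.0400699.
Running total after k=1: 173.403.
Correction k=2: B_{4}/4! · (f^{(3)}(25) − f^{(3)}(8)) = −1/720 · (0.000965337 − 0.00198708) = 1.41909e-06.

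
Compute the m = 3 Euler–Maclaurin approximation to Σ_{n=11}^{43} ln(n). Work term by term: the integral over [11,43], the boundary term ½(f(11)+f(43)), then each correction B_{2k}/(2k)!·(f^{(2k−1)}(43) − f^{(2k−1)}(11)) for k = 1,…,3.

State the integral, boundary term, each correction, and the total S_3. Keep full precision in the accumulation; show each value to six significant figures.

S_3 ≈ 106.429

∫_11^43 ln(x) dx evaluates to 103.355.
Endpoint term: (f(11) + f(43))/2 = (2.39790 + 3.76120)/2 = 3.07955.
So far: 106.434.
k=1: B_{2}/(2)! × [f^{(1)}(43) − f^{(1)}(11)] = 1/12 × (0.0232558 − 0.0909091) = -0.00563777.
Partial sum through k=1: 106.429.
k=2: B_{4}/(4)! × [f^{(3)}(43) − f^{(3)}(11)] = −1/720 × (2.51550e-05 − 0.00150263) = 2.05205e-06.
Partial sum through k=2: 106.429.
k=3: B_{6}/(6)! × [f^{(5)}(43) − f^{(5)}(11)] = 1/30240 × (1.63256e-07 − 0.000149021) = -4.92255e-09.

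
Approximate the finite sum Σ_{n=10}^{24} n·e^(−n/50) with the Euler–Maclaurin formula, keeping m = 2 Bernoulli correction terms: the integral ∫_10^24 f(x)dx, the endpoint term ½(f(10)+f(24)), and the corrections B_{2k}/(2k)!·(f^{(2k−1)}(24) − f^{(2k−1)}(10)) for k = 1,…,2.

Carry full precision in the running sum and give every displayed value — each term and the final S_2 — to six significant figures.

Integral: ∫_10^24 x·e^(−x/50) dx = 166.694.
Boundary: ½(f(10) + f(24)) = ½(8.18731 + 14.8508) = 11.5191.
Integral + boundary = 178.213.
k=1: B_{2}/(2)! × [f^{(1)}(24) − f^{(1)}(10)] = 1/12 × (0.321767 − 0.654985) = -0.0277681.
After k=1: 178.185.
k=2: B_{4}/(4)! × [f^{(3)}(24) − f^{(3)}(10)] = −1/720 × (0.000623734 − 0.000916978) = 4.07284e-07.

S_2 ≈ 178.185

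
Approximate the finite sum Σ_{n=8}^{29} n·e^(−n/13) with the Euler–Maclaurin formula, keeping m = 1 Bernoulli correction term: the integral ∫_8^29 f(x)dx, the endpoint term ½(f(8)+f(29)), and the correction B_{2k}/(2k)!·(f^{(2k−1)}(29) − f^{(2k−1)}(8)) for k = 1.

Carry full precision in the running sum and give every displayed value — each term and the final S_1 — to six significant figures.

S_1 ≈ 92.5642

Integral: ∫_8^29 x·e^(−x/13) dx = 88.8728.
Boundary: ½(f(8) + f(29)) = ½(4.32346 + 3.11593) = 3.71970.
So far: 92.5925.
k=1: B_{2}/(2)! × [f^{(1)}(29) − f^{(1)}(8)] = 1/12 × (-0.132241 − 0.207859) = -0.0283416.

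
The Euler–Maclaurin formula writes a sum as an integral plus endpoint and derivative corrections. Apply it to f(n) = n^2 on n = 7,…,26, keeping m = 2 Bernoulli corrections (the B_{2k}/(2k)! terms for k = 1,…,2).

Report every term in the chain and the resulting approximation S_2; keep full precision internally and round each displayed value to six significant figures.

Integral: ∫_7^26 x^2 dx = 5744.33.
Endpoint term: (f(7) + f(26))/2 = (49.0000 + 676.000)/2 = 362.500.
Integral + boundary = 6106.83.
k=1: B_{2}/(2)! × [f^{(1)}(26) − f^{(1)}(7)] = 1/12 × (52.0000 − 14.0000) = 3.16667.
Partial sum through k=1: 6110.00.
k=2: B_{4}/(4)! × [f^{(3)}(26) − f^{(3)}(7)] = −1/720 × (0.00000 − 0.00000) = 0.00000.

S_2 ≈ 6110.00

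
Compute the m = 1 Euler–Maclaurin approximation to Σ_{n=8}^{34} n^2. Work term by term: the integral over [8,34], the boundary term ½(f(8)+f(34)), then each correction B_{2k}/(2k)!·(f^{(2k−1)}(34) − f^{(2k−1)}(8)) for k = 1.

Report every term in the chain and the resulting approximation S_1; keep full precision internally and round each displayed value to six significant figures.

S_1 ≈ 13545.0

∫_8^34 x^2 dx evaluates to 12930.7.
Endpoint term: (f(8) + f(34))/2 = (64.0000 + 1156.00)/2 = 610.000.
So far: 13540.7.
Order-1 term: 1/12 · (68.0000 − 16.0000) = 4.33333.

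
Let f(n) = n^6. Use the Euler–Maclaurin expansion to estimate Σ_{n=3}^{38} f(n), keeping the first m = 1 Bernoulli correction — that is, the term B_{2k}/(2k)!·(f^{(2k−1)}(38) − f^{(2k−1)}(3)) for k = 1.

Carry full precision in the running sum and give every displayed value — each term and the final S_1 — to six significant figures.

S_1 ≈ 1.78902e+10

The integral term ∫_3^38 x^6 dx = 1.63451e+10.
Endpoint term: (f(3) + f(38))/2 = (729.000 + 3.01094e+09)/2 = 1.50547e+09.
Running total after boundary: 1.78506e+10.
Order-1 term: 1/12 · (4.75411e+08 − 1458.00) = 3.96175e+07.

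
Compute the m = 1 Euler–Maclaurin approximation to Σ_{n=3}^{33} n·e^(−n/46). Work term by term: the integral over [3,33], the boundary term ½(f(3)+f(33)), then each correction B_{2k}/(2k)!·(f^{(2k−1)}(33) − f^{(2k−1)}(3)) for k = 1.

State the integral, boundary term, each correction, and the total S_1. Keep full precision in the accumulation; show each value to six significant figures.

S_1 ≈ 347.609

The integral term ∫_3^33 x·e^(−x/46) dx = 338.213.
Boundary: ½(f(3) + f(33)) = ½(2.81059 + 16.1048) = 9.45769.
Running total after boundary: 347.671.
k=1: B_{2}/(2)! × [f^{(1)}(33) − f^{(1)}(3)] = 1/12 × (0.137920 − 0.875764) = -0.0614870.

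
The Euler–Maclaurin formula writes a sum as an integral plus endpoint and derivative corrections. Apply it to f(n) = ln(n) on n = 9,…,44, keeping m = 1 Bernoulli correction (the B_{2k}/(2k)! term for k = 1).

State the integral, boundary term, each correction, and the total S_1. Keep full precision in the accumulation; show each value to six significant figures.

S_1 ≈ 114.713

Integral: ∫_9^44 ln(x) dx = 111.729.
½[f(9) + f(44)] = ½[2.19722 + 3.78419] = 2.99071.
So far: 114.720.
Order-1 term: 1/12 · (0.0227273 − 0.111111) = -0.00736532.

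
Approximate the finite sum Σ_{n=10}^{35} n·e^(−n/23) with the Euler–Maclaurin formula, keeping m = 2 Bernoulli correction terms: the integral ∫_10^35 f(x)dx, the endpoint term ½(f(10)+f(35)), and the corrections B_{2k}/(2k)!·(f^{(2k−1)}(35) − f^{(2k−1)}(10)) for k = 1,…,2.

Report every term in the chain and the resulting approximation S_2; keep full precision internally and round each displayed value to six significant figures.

S_2 ≈ 207.144

Integral: ∫_10^35 x·e^(−x/23) dx = 200.126.
Boundary: ½(f(10) + f(35)) = ½(6.47405 + 7.64161) = 7.05783.
Running total after boundary: 207.184.
Order-1 term: 1/12 · (-0.113912 − 0.365925) = -0.0399864.
After k=1: 207.144.
Order-2 term: −1/720 · (0.000610116 − 0.00313939) = 3.51288e-06.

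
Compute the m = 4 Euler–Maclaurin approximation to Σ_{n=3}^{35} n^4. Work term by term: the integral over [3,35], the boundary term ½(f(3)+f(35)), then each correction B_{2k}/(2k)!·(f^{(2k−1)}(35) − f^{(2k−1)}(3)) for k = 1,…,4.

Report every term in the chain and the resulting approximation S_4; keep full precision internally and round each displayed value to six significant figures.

The integral term ∫_3^35 x^4 dx = 1.05043e+07.
Endpoint term: (f(3) + f(35))/2 = (81.0000 + 1.50062e+06)/2 = 750353.
So far: 1.12547e+07.
Correction k=1: B_{2}/2! · (f^{(1)}(35) − f^{(1)}(3)) = 1/12 · (171500 − 108.000) = 14282.7.
After k=1: 1.12690e+07.
Correction k=2: B_{4}/4! · (f^{(3)}(35) − f^{(3)}(3)) = −1/720 · (840.000 − 72.0000) = -1.06667.
After k=2: 1.12690e+07.
Correction k=3: B_{6}/6! · (f^{(5)}(35) − f^{(5)}(3)) = 1/30240 · (0.00000 − 0.00000) = 0.00000.
After k=3: 1.12690e+07.
Correction k=4: B_{8}/8! · (f^{(7)}(35) − f^{(7)}(3)) = −1/1209600 · (0.00000 − 0.00000) = 0.00000.

S_4 ≈ 1.12690e+07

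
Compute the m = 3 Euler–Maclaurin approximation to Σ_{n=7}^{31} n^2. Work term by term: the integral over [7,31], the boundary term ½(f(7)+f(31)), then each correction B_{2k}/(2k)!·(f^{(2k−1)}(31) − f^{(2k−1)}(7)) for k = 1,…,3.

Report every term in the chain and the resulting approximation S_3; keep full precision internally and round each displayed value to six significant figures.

S_3 ≈ 10325.0

∫_7^31 x^2 dx evaluates to 9816.00.
Boundary: ½(f(7) + f(31)) = ½(49.0000 + 961.000) = 505.000.
So far: 10321.0.
k=1: B_{2}/(2)! × [f^{(1)}(31) − f^{(1)}(7)] = 1/12 × (62.0000 − 14.0000) = 4.00000.
Partial sum through k=1: 10325.0.
k=2: B_{4}/(4)! × [f^{(3)}(31) − f^{(3)}(7)] = −1/720 × (0.00000 − 0.00000) = 0.00000.
Partial sum through k=2: 10325.0.
k=3: B_{6}/(6)! × [f^{(5)}(31) − f^{(5)}(7)] = 1/30240 × (0.00000 − 0.00000) = 0.00000.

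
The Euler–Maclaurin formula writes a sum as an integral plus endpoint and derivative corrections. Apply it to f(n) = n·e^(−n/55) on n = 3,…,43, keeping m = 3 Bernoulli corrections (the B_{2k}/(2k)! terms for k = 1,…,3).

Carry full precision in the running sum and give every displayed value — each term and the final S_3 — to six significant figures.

S_3 ≈ 565.532

The integral term ∫_3^43 x·e^(−x/55) dx = 554.340.
Endpoint term: (f(3) + f(43))/2 = (2.84075 + 19.6757)/2 = 11.2582.
Integral + boundary = 565.598.
Correction k=1: B_{2}/2! · (f^{(1)}(43) − f^{(1)}(3)) = 1/12 · (0.0998342 − 0.895266) = -0.0662859.
After k=1: 565.532.
Correction k=2: B_{4}/4! · (f^{(3)}(43) − f^{(3)}(3)) = −1/720 · (0.000335531 − 0.000922015) = 8.14562e-07.
After k=2: 565.532.
Correction k=3: B_{6}/6! · (f^{(5)}(43) − f^{(5)}(3)) = 1/30240 · (2.10928e-07 − 5.11760e-07) = -9.94815e-12.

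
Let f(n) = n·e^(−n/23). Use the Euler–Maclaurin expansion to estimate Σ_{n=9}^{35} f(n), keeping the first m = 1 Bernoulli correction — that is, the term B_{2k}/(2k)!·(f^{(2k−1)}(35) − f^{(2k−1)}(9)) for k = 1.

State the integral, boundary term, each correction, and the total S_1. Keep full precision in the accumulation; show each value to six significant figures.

Integral: ∫_9^35 x·e^(−x/23) dx = 206.410.
Boundary: ½(f(9) + f(35)) = ½(6.08557 + 7.64161) = 6.86359.
So far: 213.273.
k=1: B_{2}/(2)! × [f^{(1)}(35) − f^{(1)}(9)] = 1/12 × (-0.113912 − 0.411584) = -0.0437914.

S_1 ≈ 213.229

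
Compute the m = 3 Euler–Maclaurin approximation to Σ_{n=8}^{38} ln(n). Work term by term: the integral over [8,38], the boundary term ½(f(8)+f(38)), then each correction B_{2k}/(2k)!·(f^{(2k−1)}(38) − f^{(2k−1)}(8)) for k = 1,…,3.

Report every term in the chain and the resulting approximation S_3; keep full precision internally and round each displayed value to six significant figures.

∫_8^38 ln(x) dx evaluates to 91.5927.
½[f(8) + f(38)] = ½[2.07944 + 3.63759] = 2.85851.
Running total after boundary: 94.4513.
Correction k=1: B_{2}/2! · (f^{(1)}(38) − f^{(1)}(8)) = 1/12 · (0.0263158 − 0.125000) = -0.00822368.
Running total after k=1: 94.4430.
Correction k=2: B_{4}/4! · (f^{(3)}(38) − f^{(3)}(8)) = −1/720 · (3.64485e-05 − 0.00390625) = 5.37472e-06.
Running total after k=2: 94.4430.
Correction k=3: B_{6}/6! · (f^{(5)}(38) − f^{(5)}(8)) = 1/30240 · (3.02896e-07 − 0.000732422) = -2.42103e-08.

S_3 ≈ 94.4430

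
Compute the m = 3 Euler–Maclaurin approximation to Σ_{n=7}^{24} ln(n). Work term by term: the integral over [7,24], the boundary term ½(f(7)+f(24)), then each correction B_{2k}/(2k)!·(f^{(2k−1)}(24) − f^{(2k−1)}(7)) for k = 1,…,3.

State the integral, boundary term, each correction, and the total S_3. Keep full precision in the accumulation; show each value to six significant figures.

Integral: ∫_7^24 ln(x) dx = 45.6519.
½[f(7) + f(24)] = ½[1.94591 + 3.17805] = 2.56198.
Integral + boundary = 48.2139.
Order-1 term: 1/12 · (0.0416667 − 0.142857) = -0.00843254.
After k=1: 48.2055.
Order-2 term: −1/720 · (0.000144676 − 0.00583090) = 7.89754e-06.
After k=2: 48.2055.
Order-3 term: 1/30240 · (3.01408e-06 − 0.00142798) = -4.71218e-08.

S_3 ≈ 48.2055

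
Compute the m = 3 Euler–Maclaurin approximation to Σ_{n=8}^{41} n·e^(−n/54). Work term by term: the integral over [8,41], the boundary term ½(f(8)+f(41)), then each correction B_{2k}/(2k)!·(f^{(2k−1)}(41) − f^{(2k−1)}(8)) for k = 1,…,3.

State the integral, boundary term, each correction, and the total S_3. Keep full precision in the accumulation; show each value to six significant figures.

The integral term ∫_8^41 x·e^(−x/54) dx = 486.085.
Boundary: ½(f(8) + f(41)) = ½(6.89843 + 19.1885) = 13.0435.
Integral + boundary = 499.129.
Order-1 term: 1/12 · (0.112670 − 0.734555) = -0.0518237.
Running total after k=1: 499.077.
Order-2 term: −1/720 · (0.000359635 − 0.000843334) = 6.71804e-07.
Running total after k=2: 499.077.
Order-3 term: 1/30240 · (2.33413e-07 − 4.92031e-07) = -8.55219e-12.

S_3 ≈ 499.077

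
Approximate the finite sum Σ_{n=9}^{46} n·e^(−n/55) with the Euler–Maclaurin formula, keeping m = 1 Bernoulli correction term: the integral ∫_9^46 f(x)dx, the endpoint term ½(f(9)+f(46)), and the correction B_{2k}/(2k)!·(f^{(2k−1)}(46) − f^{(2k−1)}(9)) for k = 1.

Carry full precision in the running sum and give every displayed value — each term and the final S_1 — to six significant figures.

Integral: ∫_9^46 x·e^(−x/55) dx = 581.770.
½[f(9) + f(46)] = ½[7.64146 + 19.9310] = 13.7862.
Running total after boundary: 595.556.
k=1: B_{2}/(2)! × [f^{(1)}(46) − f^{(1)}(9)] = 1/12 × (0.0709009 − 0.710115) = -0.0532679.

S_1 ≈ 595.503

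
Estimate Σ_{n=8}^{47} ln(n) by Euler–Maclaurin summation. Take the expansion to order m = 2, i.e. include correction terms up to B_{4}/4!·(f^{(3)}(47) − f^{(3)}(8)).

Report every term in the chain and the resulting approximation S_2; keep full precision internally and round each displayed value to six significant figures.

S_2 ≈ 128.278

∫_8^47 ln(x) dx evaluates to 125.321.
Boundary: ½(f(8) + f(47)) = ½(2.07944 + 3.85015) = 2.96479.
So far: 128.286.
k=1: B_{2}/(2)! × [f^{(1)}(47) − f^{(1)}(8)] = 1/12 × (0.0212766 − 0.125000) = -0.00864362.
Partial sum through k=1: 128.278.
k=2: B_{4}/(4)! × [f^{(3)}(47) − f^{(3)}(8)] = −1/720 × (1.92636e-05 − 0.00390625) = 5.39859e-06.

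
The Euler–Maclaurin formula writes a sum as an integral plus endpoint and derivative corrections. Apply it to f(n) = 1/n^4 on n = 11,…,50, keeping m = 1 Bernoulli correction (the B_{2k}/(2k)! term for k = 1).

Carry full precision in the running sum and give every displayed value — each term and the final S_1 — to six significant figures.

Integral: ∫_11^50 1/x^4 dx = 0.000247772.
Endpoint term: (f(11) + f(50))/2 = (6.83013e-05 + 1.60000e-07)/2 = 3.42307e-05.
So far: 0.000282002.
Correction k=1: B_{2}/2! · (f^{(1)}(50) − f^{(1)}(11)) = 1/12 · (-1.28000e-08 − (-2.48369e-05)) = 2.06867e-06.

S_1 ≈ 0.000284071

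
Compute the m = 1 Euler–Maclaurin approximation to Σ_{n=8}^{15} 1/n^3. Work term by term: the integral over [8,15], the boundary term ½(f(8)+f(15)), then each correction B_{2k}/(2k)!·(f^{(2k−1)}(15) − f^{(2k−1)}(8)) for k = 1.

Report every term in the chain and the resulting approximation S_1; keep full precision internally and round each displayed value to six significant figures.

Integral: ∫_8^15 1/x^3 dx = 0.00559028.
Endpoint term: (f(8) + f(15))/2 = (0.00195312 + 0.000296296)/2 = 0.00112471.
Integral + boundary = 0.00671499.
k=1: B_{2}/(2)! × [f^{(1)}(15) − f^{(1)}(8)] = 1/12 × (-5.92593e-05 − (-0.000732422)) = 5.60969e-05.

S_1 ≈ 0.00677109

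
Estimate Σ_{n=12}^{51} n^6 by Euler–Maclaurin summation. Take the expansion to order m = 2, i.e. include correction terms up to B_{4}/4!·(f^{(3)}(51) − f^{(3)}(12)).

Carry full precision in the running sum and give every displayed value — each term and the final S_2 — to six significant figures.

S_2 ≈ 1.37168e+11

∫_12^51 x^6 dx evaluates to 1.28196e+11.
½[f(12) + f(51)] = ½[2.98598e+06 + 1.75963e+10] = 8.79964e+09.
So far: 1.36996e+11.
Order-1 term: 1/12 · (2.07015e+09 − 1.49299e+06) = 1.72388e+08.
Running total after k=1: 1.37168e+11.
Order-2 term: −1/720 · (1.59181e+07 − 207360) = -21820.5.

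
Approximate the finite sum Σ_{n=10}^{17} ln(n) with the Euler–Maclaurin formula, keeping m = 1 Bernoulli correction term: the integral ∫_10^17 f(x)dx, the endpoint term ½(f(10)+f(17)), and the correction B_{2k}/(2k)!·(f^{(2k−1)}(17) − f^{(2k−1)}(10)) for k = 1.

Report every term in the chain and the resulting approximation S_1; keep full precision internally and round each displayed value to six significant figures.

S_1 ≈ 20.7032

Integral: ∫_10^17 ln(x) dx = 18.1388.
½[f(10) + f(17)] = ½[2.30259 + 2.83321] = 2.56790.
So far: 20.7067.
k=1: B_{2}/(2)! × [f^{(1)}(17) − f^{(1)}(10)] = 1/12 × (0.0588235 − 0.100000) = -0.00343137.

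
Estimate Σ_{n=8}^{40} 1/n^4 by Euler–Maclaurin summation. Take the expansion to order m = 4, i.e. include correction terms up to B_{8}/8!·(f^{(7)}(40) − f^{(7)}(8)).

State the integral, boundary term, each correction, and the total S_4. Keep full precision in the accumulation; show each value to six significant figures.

The integral term ∫_8^40 1/x^4 dx = 0.000645833.
Endpoint term: (f(8) + f(40))/2 = (0.000244141 + 3.90625e-07)/2 = 0.000122266.
So far: 0.000768099.
k=1: B_{2}/(2)! × [f^{(1)}(40) − f^{(1)}(8)] = 1/12 × (-3.90625e-08 − (-0.000122070)) = 1.01693e-05.
Partial sum through k=1: 0.000778268.
k=2: B_{4}/(4)! × [f^{(3)}(40) − f^{(3)}(8)] = −1/720 × (-7.32422e-10 − (-5.72205e-05)) = -7.94718e-08.
Partial sum through k=2: 0.000778189.
k=3: B_{6}/(6)! × [f^{(5)}(40) − f^{(5)}(8)] = 1/30240 × (-2.56348e-11 − (-5.00679e-05)) = 1.65568e-09.
Partial sum through k=3: 0.000778190.
k=4: B_{8}/(8)! × [f^{(7)}(40) − f^{(7)}(8)] = −1/1209600 × (-1.44196e-12 − (-7.04080e-05)) = -5.82077e-11.

S_4 ≈ 0.000778190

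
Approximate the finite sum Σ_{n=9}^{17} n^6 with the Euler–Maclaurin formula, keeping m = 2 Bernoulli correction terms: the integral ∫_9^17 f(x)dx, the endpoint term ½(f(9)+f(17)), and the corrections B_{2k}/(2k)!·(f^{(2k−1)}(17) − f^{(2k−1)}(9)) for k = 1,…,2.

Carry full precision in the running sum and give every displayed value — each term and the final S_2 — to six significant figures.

The integral term ∫_9^17 x^6 dx = 5.79365e+07.
½[f(9) + f(17)] = ½[531441 + 2.41376e+07] = 1.23345e+07.
Running total after boundary: 7.02710e+07.
Correction k=1: B_{2}/2! · (f^{(1)}(17) − f^{(1)}(9)) = 1/12 · (8.51914e+06 − 354294) = 680404.
After k=1: 7.09514e+07.
Correction k=2: B_{4}/4! · (f^{(3)}(17) − f^{(3)}(9)) = −1/720 · (589560 − 87480.0) = -697.333.

S_2 ≈ 7.09507e+07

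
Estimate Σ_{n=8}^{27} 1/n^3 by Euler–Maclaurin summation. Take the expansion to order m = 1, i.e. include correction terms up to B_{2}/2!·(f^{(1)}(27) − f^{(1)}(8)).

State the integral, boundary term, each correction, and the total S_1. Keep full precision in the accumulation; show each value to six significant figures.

Integral: ∫_8^27 1/x^3 dx = 0.00712663.
Boundary: ½(f(8) + f(27)) = ½(0.00195312 + 5.08053e-05) = 0.00100197.
Integral + boundary = 0.00812859.
Correction k=1: B_{2}/2! · (f^{(1)}(27) − f^{(1)}(8)) = 1/12 · (-5.64503e-06 − (-0.000732422)) = 6.05647e-05.

S_1 ≈ 0.00818916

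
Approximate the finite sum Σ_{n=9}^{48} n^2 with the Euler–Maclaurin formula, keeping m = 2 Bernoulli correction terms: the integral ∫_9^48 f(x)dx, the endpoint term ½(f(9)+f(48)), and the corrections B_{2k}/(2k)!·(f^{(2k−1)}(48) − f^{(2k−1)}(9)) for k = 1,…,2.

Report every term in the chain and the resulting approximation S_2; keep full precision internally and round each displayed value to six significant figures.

The integral term ∫_9^48 x^2 dx = 36621.0.
Boundary: ½(f(9) + f(48)) = ½(81.0000 + 2304.00) = 1192.50.
Integral + boundary = 37813.5.
Correction k=1: B_{2}/2! · (f^{(1)}(48) − f^{(1)}(9)) = 1/12 · (96.0000 − 18.0000) = 6.50000.
Partial sum through k=1: 37820.0.
Correction k=2: B_{4}/4! · (f^{(3)}(48) − f^{(3)}(9)) = −1/720 · (0.00000 − 0.00000) = 0.00000.

S_2 ≈ 37820.0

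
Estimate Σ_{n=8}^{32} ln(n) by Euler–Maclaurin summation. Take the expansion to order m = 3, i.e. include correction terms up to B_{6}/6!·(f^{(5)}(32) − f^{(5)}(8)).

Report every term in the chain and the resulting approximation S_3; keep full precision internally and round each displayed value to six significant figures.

S_3 ≈ 73.0328

Integral: ∫_8^32 ln(x) dx = 70.2680.
Boundary: ½(f(8) + f(32)) = ½(2.07944 + 3.46574) = 2.77259.
So far: 73.0406.
Order-1 term: 1/12 · (0.0312500 − 0.125000) = -0.00781250.
After k=1: 73.0328.
Order-2 term: −1/720 · (6.10352e-05 − 0.00390625) = 5.34058e-06.
After k=2: 73.0328.
Order-3 term: 1/30240 · (7.15256e-07 − 0.000732422) = -2.41966e-08.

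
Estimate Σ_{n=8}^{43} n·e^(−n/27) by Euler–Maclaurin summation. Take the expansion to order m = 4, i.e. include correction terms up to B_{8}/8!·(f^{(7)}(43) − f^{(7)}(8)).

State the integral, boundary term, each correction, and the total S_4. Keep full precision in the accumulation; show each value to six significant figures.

S_4 ≈ 325.543

Integral: ∫_8^43 x·e^(−x/27) dx = 318.249.
Endpoint term: (f(8) + f(43))/2 = (5.94854 + 8.74610)/2 = 7.34732.
Running total after boundary: 325.597.
Order-1 term: 1/12 · (-0.120532 − 0.523251) = -0.0536486.
After k=1: 325.543.
Order-2 term: −1/720 · (0.000392679 − 0.00275773) = 3.28479e-06.
After k=2: 325.543.
Order-3 term: 1/30240 · (1.30411e-06 − 6.58120e-06) = -1.74507e-10.
After k=3: 325.543.
Order-4 term: −1/1209600 · (2.83891e-09 − 1.28663e-08) = 8.28980e-15.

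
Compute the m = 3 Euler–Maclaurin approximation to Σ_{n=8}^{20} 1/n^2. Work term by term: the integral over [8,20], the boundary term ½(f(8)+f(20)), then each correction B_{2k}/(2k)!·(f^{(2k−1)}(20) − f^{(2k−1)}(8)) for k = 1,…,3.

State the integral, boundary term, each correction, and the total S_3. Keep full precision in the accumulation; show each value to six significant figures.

The integral term ∫_8^20 1/x^2 dx = 0.0750000.
½[f(8) + f(20)] = ½[0.0156250 + 0.00250000] = 0.00906250.
Running total after boundary: 0.0840625.
Order-1 term: 1/12 · (-0.000250000 − (-0.00390625)) = 0.000304687.
Running total after k=1: 0.0843672.
Order-2 term: −1/720 · (-7.50000e-06 − (-0.000732422)) = -1.00684e-06.
Running total after k=2: 0.0843662.
Order-3 term: 1/30240 · (-5.62500e-07 − (-0.000343323)) = 1.13347e-08.

S_3 ≈ 0.0843662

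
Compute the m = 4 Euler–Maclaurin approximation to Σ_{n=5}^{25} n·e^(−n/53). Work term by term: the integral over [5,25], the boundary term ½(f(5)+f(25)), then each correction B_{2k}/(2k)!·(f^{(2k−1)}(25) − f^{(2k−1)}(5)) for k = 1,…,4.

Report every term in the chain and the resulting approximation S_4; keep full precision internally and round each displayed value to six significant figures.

S_4 ≈ 227.916

Integral: ∫_5^25 x·e^(−x/53) dx = 217.883.
½[f(5) + f(25)] = ½[4.54987 + 15.5985] = 10.0742.
Running total after boundary: 227.958.
k=1: B_{2}/(2)! × [f^{(1)}(25) − f^{(1)}(5)] = 1/12 × (0.329630 − 0.824127) = -0.0412081.
After k=1: 227.916.
k=2: B_{4}/(4)! × [f^{(3)}(25) − f^{(3)}(5)] = −1/720 × (0.000561593 − 0.000941287) = 5.27353e-07.
After k=2: 227.916.
k=3: B_{6}/(6)! × [f^{(5)}(25) − f^{(5)}(5)] = 1/30240 × (3.58077e-07 − 5.65748e-07) = -6.86743e-12.
After k=3: 227.916.
k=4: B_{8}/(8)! × [f^{(7)}(25) − f^{(7)}(5)] = −1/1209600 × (1.83776e-10 − 2.83517e-10) = 8.24576e-17.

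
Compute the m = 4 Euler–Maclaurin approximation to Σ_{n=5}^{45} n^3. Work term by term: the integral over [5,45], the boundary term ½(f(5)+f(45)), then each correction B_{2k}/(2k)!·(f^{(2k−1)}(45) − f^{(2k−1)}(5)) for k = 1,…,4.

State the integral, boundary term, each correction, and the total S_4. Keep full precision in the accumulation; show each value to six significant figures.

S_4 ≈ 1.07112e+06

∫_5^45 x^3 dx evaluates to 1.02500e+06.
½[f(5) + f(45)] = ½[125.000 + 91125.0] = 45625.0.
So far: 1.07062e+06.
Order-1 term: 1/12 · (6075.00 − 75.0000) = 500.000.
Partial sum through k=1: 1.07112e+06.
Order-2 term: −1/720 · (6.00000 − 6.00000) = 0.00000.
Partial sum through k=2: 1.07112e+06.
Order-3 term: 1/30240 · (0.00000 − 0.00000) = 0.00000.
Partial sum through k=3: 1.07112e+06.
Order-4 term: −1/1209600 · (0.00000 − 0.00000) = 0.00000.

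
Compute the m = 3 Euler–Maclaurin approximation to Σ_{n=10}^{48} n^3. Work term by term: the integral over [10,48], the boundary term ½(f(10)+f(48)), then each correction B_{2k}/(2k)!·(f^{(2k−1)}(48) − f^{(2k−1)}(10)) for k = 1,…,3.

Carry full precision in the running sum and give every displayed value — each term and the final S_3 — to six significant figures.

S_3 ≈ 1.38095e+06

∫_10^48 x^3 dx evaluates to 1.32460e+06.
Boundary: ½(f(10) + f(48)) = ½(1000.00 + 110592) = 55796.0.
Integral + boundary = 1.38040e+06.
Order-1 term: 1/12 · (6912.00 − 300.000) = 551.000.
Running total after k=1: 1.38095e+06.
Order-2 term: −1/720 · (6.00000 − 6.00000) = 0.00000.
Running total after k=2: 1.38095e+06.
Order-3 term: 1/30240 · (0.00000 − 0.00000) = 0.00000.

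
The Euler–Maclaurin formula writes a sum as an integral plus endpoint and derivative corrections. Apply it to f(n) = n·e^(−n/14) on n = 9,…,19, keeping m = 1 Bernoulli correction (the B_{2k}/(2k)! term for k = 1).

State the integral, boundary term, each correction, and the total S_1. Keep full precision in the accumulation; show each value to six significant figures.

S_1 ≈ 55.1752

∫_9^19 x·e^(−x/14) dx evaluates to 50.3872.
½[f(9) + f(19)] = ½[4.73209 + 4.89051] = 4.81130.
So far: 55.1985.
Order-1 term: 1/12 · (-0.0919268 − 0.187781) = -0.0233090.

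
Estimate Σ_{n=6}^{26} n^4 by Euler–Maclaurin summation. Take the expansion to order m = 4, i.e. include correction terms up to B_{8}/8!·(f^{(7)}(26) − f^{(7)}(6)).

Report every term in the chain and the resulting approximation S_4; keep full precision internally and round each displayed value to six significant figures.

S_4 ≈ 2.60964e+06

The integral term ∫_6^26 x^4 dx = 2.37472e+06.
Boundary: ½(f(6) + f(26)) = ½(1296.00 + 456976) = 229136.
Running total after boundary: 2.60386e+06.
k=1: B_{2}/(2)! × [f^{(1)}(26) − f^{(1)}(6)] = 1/12 × (70304.0 − 864.000) = 5786.67.
Running total after k=1: 2.60964e+06.
k=2: B_{4}/(4)! × [f^{(3)}(26) − f^{(3)}(6)] = −1/720 × (624.000 − 144.000) = -0.666667.
Running total after k=2: 2.60964e+06.
k=3: B_{6}/(6)! × [f^{(5)}(26) − f^{(5)}(6)] = 1/30240 × (0.00000 − 0.00000) = 0.00000.
Running total after k=3: 2.60964e+06.
k=4: B_{8}/(8)! × [f^{(7)}(26) − f^{(7)}(6)] = −1/1209600 × (0.00000 − 0.00000) = 0.00000.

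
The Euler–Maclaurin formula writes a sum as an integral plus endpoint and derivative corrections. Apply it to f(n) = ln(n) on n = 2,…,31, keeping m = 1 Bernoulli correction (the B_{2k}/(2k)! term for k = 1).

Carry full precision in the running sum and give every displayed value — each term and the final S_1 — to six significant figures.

∫_2^31 ln(x) dx evaluates to 76.0673.
½[f(2) + f(31)] = ½[0.693147 + 3.43399] = 2.06357.
Running total after boundary: 78.1309.
k=1: B_{2}/(2)! × [f^{(1)}(31) − f^{(1)}(2)] = 1/12 × (0.0322581 − 0.500000) = -0.0389785.

S_1 ≈ 78.0919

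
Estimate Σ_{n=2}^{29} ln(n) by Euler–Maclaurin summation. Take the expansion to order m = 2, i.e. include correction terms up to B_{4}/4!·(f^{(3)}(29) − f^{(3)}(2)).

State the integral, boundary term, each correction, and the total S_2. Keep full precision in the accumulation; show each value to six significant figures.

∫_2^29 ln(x) dx evaluates to 69.2653.
Endpoint term: (f(2) + f(29))/2 = (0.693147 + 3.36730)/2 = 2.03022.
Running total after boundary: 71.2955.
k=1: B_{2}/(2)! × [f^{(1)}(29) − f^{(1)}(2)] = 1/12 × (0.0344828 − 0.500000) = -0.0387931.
After k=1: 71.2567.
k=2: B_{4}/(4)! × [f^{(3)}(29) − f^{(3)}(2)] = −1/720 × (8.20042e-05 − 0.250000) = 0.000347108.

S_2 ≈ 71.2571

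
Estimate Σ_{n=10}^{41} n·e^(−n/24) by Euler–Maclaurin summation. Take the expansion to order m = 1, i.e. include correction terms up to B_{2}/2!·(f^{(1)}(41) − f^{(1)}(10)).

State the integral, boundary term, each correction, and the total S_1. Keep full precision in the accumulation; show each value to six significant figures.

S_1 ≈ 262.286

∫_10^41 x·e^(−x/24) dx evaluates to 255.319.
½[f(10) + f(41)] = ½[6.59241 + 7.42787] = 7.01014.
Integral + boundary = 262.329.
Correction k=1: B_{2}/2! · (f^{(1)}(41) − f^{(1)}(10)) = 1/12 · (-0.128327 − 0.384557) = -0.0427403.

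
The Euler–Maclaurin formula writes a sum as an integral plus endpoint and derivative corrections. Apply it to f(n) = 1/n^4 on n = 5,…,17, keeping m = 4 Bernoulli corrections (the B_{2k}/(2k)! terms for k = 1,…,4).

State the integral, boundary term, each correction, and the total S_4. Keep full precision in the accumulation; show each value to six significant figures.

Integral: ∫_5^17 1/x^4 dx = 0.00259882.
Boundary: ½(f(5) + f(17)) = ½(0.00160000 + 1.19730e-05) = 0.000805987.
So far: 0.00340481.
Order-1 term: 1/12 · (-2.81719e-06 − (-0.00128000)) = 0.000106432.
Partial sum through k=1: 0.00351124.
Order-2 term: −1/720 · (-2.92441e-07 − (-0.00153600)) = -2.13293e-06.
Partial sum through k=2: 0.00350910.
Order-3 term: 1/30240 · (-5.66668e-08 − (-0.00344064)) = 1.13776e-07.
Partial sum through k=3: 0.00350922.
Order-4 term: −1/1209600 · (-1.76471e-08 − (-0.0123863)) = -1.02400e-08.

S_4 ≈ 0.00350921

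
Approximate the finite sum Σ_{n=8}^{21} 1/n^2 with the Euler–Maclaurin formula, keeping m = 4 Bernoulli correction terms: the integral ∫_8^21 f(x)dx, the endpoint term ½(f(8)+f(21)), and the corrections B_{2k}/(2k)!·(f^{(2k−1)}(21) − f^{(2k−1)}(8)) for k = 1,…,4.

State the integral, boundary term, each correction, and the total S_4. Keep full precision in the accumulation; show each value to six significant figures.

S_4 ≈ 0.0866338

The integral term ∫_8^21 1/x^2 dx = 0.0773810.
Boundary: ½(f(8) + f(21)) = ½(0.0156250 + 0.00226757) = 0.00894629.
So far: 0.0863272.
Correction k=1: B_{2}/2! · (f^{(1)}(21) − f^{(1)}(8)) = 1/12 · (-0.000215959 − (-0.00390625)) = 0.000307524.
Partial sum through k=1: 0.0866348.
Correction k=2: B_{4}/4! · (f^{(3)}(21) − f^{(3)}(8)) = −1/720 · (-5.87645e-06 − (-0.000732422)) = -1.00909e-06.
Partial sum through k=2: 0.0866338.
Correction k=3: B_{6}/6! · (f^{(5)}(21) − f^{(5)}(8)) = 1/30240 · (-3.99758e-07 − (-0.000343323)) = 1.13400e-08.
Partial sum through k=3: 0.0866338.
Correction k=4: B_{8}/8! · (f^{(7)}(21) − f^{(7)}(8)) = −1/1209600 · (-5.07630e-08 − (-0.000300407)) = -2.48311e-10.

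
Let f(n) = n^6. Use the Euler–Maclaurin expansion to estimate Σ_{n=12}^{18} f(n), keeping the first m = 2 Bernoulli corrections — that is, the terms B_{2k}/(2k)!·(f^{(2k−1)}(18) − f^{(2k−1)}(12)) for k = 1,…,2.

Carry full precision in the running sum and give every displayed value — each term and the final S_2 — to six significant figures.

S_2 ≈ 1.01660e+08

The integral term ∫_12^18 x^6 dx = 8.23412e+07.
Endpoint term: (f(12) + f(18))/2 = (2.98598e+06 + 3.40122e+07)/2 = 1.84991e+07.
Integral + boundary = 1.00840e+08.
Correction k=1: B_{2}/2! · (f^{(1)}(18) − f^{(1)}(12)) = 1/12 · (1.13374e+07 − 1.49299e+06) = 820368.
Partial sum through k=1: 1.01661e+08.
Correction k=2: B_{4}/4! · (f^{(3)}(18) − f^{(3)}(12)) = −1/720 · (699840 − 207360) = -684.000.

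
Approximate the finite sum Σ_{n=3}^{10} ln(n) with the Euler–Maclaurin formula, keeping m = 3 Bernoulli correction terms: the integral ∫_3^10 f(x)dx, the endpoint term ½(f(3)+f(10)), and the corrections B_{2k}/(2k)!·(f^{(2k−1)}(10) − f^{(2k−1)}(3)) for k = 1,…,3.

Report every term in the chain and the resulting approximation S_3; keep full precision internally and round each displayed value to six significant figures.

Integral: ∫_3^10 ln(x) dx = 12.7300.
Endpoint term: (f(3) + f(10))/2 = (1.09861 + 2.30259)/2 = 1.70060.
Running total after boundary: 14.4306.
Correction k=1: B_{2}/2! · (f^{(1)}(10) − f^{(1)}(3)) = 1/12 · (0.100000 − 0.333333) = -0.0194444.
Running total after k=1: 14.4112.
Correction k=2: B_{4}/4! · (f^{(3)}(10) − f^{(3)}(3)) = −1/720 · (0.00200000 − 0.0740741) = 0.000100103.
Running total after k=2: 14.4113.
Correction k=3: B_{6}/6! · (f^{(5)}(10) − f^{(5)}(3)) = 1/30240 · (0.000240000 − 0.0987654) = -3.25812e-06.

S_3 ≈ 14.4113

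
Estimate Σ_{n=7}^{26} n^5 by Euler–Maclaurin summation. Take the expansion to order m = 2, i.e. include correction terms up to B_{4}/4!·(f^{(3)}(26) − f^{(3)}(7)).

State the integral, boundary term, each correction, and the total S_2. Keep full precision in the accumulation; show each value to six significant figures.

S_2 ≈ 5.76048e+07

The integral term ∫_7^26 x^5 dx = 5.14664e+07.
Endpoint term: (f(7) + f(26))/2 = (16807.0 + 1.18814e+07)/2 = 5.94909e+06.
So far: 5.74154e+07.
Order-1 term: 1/12 · (2.28488e+06 − 12005.0) = 189406.
Partial sum through k=1: 5.76049e+07.
Order-2 term: −1/720 · (40560.0 − 2940.00) = -52.2500.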